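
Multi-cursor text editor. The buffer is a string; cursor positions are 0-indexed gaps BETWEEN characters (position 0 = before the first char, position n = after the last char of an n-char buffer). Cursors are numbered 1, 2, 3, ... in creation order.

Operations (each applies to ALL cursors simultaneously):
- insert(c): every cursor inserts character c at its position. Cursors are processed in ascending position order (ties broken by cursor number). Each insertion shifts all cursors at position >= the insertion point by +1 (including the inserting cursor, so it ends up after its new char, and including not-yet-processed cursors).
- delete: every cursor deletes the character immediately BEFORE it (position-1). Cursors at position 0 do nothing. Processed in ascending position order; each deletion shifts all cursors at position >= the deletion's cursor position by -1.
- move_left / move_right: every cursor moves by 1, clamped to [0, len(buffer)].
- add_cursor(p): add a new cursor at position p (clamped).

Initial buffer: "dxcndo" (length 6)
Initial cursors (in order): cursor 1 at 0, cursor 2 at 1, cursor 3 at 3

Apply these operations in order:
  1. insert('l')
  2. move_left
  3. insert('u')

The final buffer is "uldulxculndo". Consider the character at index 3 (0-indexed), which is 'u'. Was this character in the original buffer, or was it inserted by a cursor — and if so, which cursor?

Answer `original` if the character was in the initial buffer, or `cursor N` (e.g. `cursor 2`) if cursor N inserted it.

After op 1 (insert('l')): buffer="ldlxclndo" (len 9), cursors c1@1 c2@3 c3@6, authorship 1.2..3...
After op 2 (move_left): buffer="ldlxclndo" (len 9), cursors c1@0 c2@2 c3@5, authorship 1.2..3...
After op 3 (insert('u')): buffer="uldulxculndo" (len 12), cursors c1@1 c2@4 c3@8, authorship 11.22..33...
Authorship (.=original, N=cursor N): 1 1 . 2 2 . . 3 3 . . .
Index 3: author = 2

Answer: cursor 2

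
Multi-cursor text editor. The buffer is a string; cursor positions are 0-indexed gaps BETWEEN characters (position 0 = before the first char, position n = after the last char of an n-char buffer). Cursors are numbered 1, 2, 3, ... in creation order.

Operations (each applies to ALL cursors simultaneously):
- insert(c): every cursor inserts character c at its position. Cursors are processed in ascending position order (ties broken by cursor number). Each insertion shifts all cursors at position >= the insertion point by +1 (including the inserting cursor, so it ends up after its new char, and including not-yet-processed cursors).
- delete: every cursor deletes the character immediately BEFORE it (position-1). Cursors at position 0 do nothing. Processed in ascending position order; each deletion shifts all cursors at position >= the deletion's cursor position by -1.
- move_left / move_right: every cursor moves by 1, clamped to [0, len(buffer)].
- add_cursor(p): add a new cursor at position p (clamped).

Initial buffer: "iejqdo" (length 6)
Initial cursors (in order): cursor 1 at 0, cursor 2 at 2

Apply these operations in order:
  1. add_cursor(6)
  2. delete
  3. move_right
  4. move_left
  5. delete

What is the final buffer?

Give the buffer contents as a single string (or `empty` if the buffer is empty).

Answer: jd

Derivation:
After op 1 (add_cursor(6)): buffer="iejqdo" (len 6), cursors c1@0 c2@2 c3@6, authorship ......
After op 2 (delete): buffer="ijqd" (len 4), cursors c1@0 c2@1 c3@4, authorship ....
After op 3 (move_right): buffer="ijqd" (len 4), cursors c1@1 c2@2 c3@4, authorship ....
After op 4 (move_left): buffer="ijqd" (len 4), cursors c1@0 c2@1 c3@3, authorship ....
After op 5 (delete): buffer="jd" (len 2), cursors c1@0 c2@0 c3@1, authorship ..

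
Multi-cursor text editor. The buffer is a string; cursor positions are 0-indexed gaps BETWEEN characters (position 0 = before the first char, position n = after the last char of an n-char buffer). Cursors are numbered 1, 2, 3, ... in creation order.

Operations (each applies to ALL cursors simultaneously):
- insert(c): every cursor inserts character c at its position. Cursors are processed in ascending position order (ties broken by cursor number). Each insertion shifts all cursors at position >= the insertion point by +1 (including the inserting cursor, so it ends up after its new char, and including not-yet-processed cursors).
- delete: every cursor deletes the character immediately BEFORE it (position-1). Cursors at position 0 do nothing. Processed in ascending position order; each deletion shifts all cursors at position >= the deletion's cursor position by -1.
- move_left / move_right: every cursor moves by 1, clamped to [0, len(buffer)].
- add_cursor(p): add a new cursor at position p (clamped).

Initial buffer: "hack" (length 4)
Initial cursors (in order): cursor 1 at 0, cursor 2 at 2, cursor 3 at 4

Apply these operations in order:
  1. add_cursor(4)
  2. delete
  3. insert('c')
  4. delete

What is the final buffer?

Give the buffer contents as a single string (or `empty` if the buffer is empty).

After op 1 (add_cursor(4)): buffer="hack" (len 4), cursors c1@0 c2@2 c3@4 c4@4, authorship ....
After op 2 (delete): buffer="h" (len 1), cursors c1@0 c2@1 c3@1 c4@1, authorship .
After op 3 (insert('c')): buffer="chccc" (len 5), cursors c1@1 c2@5 c3@5 c4@5, authorship 1.234
After op 4 (delete): buffer="h" (len 1), cursors c1@0 c2@1 c3@1 c4@1, authorship .

Answer: h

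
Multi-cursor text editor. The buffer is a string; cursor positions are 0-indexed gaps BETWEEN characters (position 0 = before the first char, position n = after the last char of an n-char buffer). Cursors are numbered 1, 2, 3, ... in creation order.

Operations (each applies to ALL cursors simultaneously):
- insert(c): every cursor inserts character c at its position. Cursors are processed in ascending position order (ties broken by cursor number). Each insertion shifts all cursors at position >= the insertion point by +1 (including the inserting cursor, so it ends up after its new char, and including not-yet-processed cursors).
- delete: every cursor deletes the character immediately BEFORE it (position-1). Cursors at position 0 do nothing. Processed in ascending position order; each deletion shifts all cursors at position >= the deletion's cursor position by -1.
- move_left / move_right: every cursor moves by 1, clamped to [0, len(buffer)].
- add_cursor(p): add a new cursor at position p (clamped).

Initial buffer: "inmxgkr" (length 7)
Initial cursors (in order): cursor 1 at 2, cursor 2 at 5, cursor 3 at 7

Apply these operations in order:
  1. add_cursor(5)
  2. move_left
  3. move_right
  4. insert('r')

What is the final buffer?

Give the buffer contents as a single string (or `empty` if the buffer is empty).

Answer: inrmxgrrkrr

Derivation:
After op 1 (add_cursor(5)): buffer="inmxgkr" (len 7), cursors c1@2 c2@5 c4@5 c3@7, authorship .......
After op 2 (move_left): buffer="inmxgkr" (len 7), cursors c1@1 c2@4 c4@4 c3@6, authorship .......
After op 3 (move_right): buffer="inmxgkr" (len 7), cursors c1@2 c2@5 c4@5 c3@7, authorship .......
After op 4 (insert('r')): buffer="inrmxgrrkrr" (len 11), cursors c1@3 c2@8 c4@8 c3@11, authorship ..1...24..3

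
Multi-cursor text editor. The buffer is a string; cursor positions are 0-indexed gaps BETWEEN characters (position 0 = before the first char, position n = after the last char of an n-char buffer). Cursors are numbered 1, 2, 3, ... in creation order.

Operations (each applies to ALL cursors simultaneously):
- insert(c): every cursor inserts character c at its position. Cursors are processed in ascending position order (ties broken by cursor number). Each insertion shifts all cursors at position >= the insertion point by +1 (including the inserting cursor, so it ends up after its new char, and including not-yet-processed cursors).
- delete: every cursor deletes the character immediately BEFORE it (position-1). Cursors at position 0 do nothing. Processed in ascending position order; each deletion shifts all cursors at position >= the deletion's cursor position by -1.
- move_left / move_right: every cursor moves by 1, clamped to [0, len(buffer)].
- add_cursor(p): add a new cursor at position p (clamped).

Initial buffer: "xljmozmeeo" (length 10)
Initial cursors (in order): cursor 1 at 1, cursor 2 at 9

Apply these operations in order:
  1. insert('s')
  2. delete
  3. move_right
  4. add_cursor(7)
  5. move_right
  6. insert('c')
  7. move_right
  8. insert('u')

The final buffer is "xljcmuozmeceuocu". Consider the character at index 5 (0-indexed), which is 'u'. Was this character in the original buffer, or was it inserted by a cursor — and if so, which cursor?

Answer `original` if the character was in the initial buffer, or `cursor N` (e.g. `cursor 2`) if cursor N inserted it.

After op 1 (insert('s')): buffer="xsljmozmeeso" (len 12), cursors c1@2 c2@11, authorship .1........2.
After op 2 (delete): buffer="xljmozmeeo" (len 10), cursors c1@1 c2@9, authorship ..........
After op 3 (move_right): buffer="xljmozmeeo" (len 10), cursors c1@2 c2@10, authorship ..........
After op 4 (add_cursor(7)): buffer="xljmozmeeo" (len 10), cursors c1@2 c3@7 c2@10, authorship ..........
After op 5 (move_right): buffer="xljmozmeeo" (len 10), cursors c1@3 c3@8 c2@10, authorship ..........
After op 6 (insert('c')): buffer="xljcmozmeceoc" (len 13), cursors c1@4 c3@10 c2@13, authorship ...1.....3..2
After op 7 (move_right): buffer="xljcmozmeceoc" (len 13), cursors c1@5 c3@11 c2@13, authorship ...1.....3..2
After op 8 (insert('u')): buffer="xljcmuozmeceuocu" (len 16), cursors c1@6 c3@13 c2@16, authorship ...1.1....3.3.22
Authorship (.=original, N=cursor N): . . . 1 . 1 . . . . 3 . 3 . 2 2
Index 5: author = 1

Answer: cursor 1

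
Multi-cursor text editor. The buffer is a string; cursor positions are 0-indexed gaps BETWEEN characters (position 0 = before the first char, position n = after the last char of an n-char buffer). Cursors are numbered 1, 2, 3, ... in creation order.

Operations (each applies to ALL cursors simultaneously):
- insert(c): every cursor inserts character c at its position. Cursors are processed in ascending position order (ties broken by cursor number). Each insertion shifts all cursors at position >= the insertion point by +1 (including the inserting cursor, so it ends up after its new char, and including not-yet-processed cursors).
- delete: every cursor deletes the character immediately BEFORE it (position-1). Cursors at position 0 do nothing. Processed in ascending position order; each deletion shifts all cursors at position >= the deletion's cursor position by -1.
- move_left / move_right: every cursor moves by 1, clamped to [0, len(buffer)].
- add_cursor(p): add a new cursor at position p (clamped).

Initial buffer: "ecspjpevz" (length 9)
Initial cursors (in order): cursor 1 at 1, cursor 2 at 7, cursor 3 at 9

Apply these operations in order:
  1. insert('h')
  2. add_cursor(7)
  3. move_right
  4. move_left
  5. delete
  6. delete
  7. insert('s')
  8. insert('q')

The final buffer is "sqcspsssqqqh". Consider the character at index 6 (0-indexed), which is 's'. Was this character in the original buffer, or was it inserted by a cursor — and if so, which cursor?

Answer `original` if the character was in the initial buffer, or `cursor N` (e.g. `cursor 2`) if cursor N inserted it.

Answer: cursor 3

Derivation:
After op 1 (insert('h')): buffer="ehcspjpehvzh" (len 12), cursors c1@2 c2@9 c3@12, authorship .1......2..3
After op 2 (add_cursor(7)): buffer="ehcspjpehvzh" (len 12), cursors c1@2 c4@7 c2@9 c3@12, authorship .1......2..3
After op 3 (move_right): buffer="ehcspjpehvzh" (len 12), cursors c1@3 c4@8 c2@10 c3@12, authorship .1......2..3
After op 4 (move_left): buffer="ehcspjpehvzh" (len 12), cursors c1@2 c4@7 c2@9 c3@11, authorship .1......2..3
After op 5 (delete): buffer="ecspjevh" (len 8), cursors c1@1 c4@5 c2@6 c3@7, authorship .......3
After op 6 (delete): buffer="csph" (len 4), cursors c1@0 c2@3 c3@3 c4@3, authorship ...3
After op 7 (insert('s')): buffer="scspsssh" (len 8), cursors c1@1 c2@7 c3@7 c4@7, authorship 1...2343
After op 8 (insert('q')): buffer="sqcspsssqqqh" (len 12), cursors c1@2 c2@11 c3@11 c4@11, authorship 11...2342343
Authorship (.=original, N=cursor N): 1 1 . . . 2 3 4 2 3 4 3
Index 6: author = 3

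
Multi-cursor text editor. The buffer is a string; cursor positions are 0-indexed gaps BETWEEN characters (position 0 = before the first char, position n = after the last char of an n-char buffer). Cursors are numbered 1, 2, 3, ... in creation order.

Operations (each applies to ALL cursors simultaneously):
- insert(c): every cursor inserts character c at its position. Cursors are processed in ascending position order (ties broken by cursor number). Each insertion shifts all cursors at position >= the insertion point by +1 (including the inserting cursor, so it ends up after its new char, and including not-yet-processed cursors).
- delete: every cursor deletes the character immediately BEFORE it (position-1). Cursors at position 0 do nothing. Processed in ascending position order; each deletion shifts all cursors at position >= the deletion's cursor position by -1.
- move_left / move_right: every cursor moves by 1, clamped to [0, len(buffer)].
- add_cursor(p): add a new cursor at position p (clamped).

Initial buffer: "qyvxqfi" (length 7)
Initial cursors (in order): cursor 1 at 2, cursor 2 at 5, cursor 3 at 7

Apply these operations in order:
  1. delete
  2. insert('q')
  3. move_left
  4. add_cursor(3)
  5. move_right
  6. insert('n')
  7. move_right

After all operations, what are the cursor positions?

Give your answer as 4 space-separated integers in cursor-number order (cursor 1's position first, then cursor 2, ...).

Answer: 4 9 11 7

Derivation:
After op 1 (delete): buffer="qvxf" (len 4), cursors c1@1 c2@3 c3@4, authorship ....
After op 2 (insert('q')): buffer="qqvxqfq" (len 7), cursors c1@2 c2@5 c3@7, authorship .1..2.3
After op 3 (move_left): buffer="qqvxqfq" (len 7), cursors c1@1 c2@4 c3@6, authorship .1..2.3
After op 4 (add_cursor(3)): buffer="qqvxqfq" (len 7), cursors c1@1 c4@3 c2@4 c3@6, authorship .1..2.3
After op 5 (move_right): buffer="qqvxqfq" (len 7), cursors c1@2 c4@4 c2@5 c3@7, authorship .1..2.3
After op 6 (insert('n')): buffer="qqnvxnqnfqn" (len 11), cursors c1@3 c4@6 c2@8 c3@11, authorship .11..422.33
After op 7 (move_right): buffer="qqnvxnqnfqn" (len 11), cursors c1@4 c4@7 c2@9 c3@11, authorship .11..422.33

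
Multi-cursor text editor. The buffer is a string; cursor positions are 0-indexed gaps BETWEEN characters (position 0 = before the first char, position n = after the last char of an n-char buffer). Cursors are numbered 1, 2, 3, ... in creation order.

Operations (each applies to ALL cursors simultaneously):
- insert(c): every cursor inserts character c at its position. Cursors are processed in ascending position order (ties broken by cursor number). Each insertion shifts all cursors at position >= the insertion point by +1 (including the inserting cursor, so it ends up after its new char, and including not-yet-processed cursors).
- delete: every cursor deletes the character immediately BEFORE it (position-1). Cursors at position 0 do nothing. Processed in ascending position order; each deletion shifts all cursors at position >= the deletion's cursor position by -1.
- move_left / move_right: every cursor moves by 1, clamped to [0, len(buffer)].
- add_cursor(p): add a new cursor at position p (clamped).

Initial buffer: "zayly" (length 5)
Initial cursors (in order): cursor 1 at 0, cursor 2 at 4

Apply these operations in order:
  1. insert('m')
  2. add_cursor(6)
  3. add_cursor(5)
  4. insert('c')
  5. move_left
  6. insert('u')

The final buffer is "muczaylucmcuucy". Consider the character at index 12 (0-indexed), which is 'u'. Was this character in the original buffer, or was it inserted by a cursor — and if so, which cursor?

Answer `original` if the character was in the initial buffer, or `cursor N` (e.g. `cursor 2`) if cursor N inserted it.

After op 1 (insert('m')): buffer="mzaylmy" (len 7), cursors c1@1 c2@6, authorship 1....2.
After op 2 (add_cursor(6)): buffer="mzaylmy" (len 7), cursors c1@1 c2@6 c3@6, authorship 1....2.
After op 3 (add_cursor(5)): buffer="mzaylmy" (len 7), cursors c1@1 c4@5 c2@6 c3@6, authorship 1....2.
After op 4 (insert('c')): buffer="mczaylcmccy" (len 11), cursors c1@2 c4@7 c2@10 c3@10, authorship 11....4223.
After op 5 (move_left): buffer="mczaylcmccy" (len 11), cursors c1@1 c4@6 c2@9 c3@9, authorship 11....4223.
After op 6 (insert('u')): buffer="muczaylucmcuucy" (len 15), cursors c1@2 c4@8 c2@13 c3@13, authorship 111....4422233.
Authorship (.=original, N=cursor N): 1 1 1 . . . . 4 4 2 2 2 3 3 .
Index 12: author = 3

Answer: cursor 3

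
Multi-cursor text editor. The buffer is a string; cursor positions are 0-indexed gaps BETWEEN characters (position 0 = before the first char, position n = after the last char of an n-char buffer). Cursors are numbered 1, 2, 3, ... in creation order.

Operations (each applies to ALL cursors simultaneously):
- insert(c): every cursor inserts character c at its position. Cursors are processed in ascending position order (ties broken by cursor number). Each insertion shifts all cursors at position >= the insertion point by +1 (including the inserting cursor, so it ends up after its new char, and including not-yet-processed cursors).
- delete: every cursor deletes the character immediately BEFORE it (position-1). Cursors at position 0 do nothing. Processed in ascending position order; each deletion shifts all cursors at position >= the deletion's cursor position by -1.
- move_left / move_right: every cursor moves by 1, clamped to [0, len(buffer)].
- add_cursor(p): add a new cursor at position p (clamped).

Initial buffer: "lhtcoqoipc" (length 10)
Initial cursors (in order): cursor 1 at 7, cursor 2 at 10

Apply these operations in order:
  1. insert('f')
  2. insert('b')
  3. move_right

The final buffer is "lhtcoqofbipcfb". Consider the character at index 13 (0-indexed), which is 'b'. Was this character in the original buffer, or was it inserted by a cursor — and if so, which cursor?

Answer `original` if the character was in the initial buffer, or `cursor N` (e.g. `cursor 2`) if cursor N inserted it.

Answer: cursor 2

Derivation:
After op 1 (insert('f')): buffer="lhtcoqofipcf" (len 12), cursors c1@8 c2@12, authorship .......1...2
After op 2 (insert('b')): buffer="lhtcoqofbipcfb" (len 14), cursors c1@9 c2@14, authorship .......11...22
After op 3 (move_right): buffer="lhtcoqofbipcfb" (len 14), cursors c1@10 c2@14, authorship .......11...22
Authorship (.=original, N=cursor N): . . . . . . . 1 1 . . . 2 2
Index 13: author = 2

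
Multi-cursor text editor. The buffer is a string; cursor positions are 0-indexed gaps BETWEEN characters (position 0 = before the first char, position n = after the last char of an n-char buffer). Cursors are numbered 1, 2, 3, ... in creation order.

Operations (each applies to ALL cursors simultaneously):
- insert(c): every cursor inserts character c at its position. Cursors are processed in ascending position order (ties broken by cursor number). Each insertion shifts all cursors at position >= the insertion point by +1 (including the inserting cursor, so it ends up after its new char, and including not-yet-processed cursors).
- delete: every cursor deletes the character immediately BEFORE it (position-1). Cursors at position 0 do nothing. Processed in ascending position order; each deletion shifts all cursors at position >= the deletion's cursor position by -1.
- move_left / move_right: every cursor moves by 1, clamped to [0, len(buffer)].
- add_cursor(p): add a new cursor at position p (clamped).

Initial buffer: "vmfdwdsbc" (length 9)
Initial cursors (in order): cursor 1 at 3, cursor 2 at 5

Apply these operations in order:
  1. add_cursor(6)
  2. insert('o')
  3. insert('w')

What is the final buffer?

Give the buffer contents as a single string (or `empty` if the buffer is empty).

After op 1 (add_cursor(6)): buffer="vmfdwdsbc" (len 9), cursors c1@3 c2@5 c3@6, authorship .........
After op 2 (insert('o')): buffer="vmfodwodosbc" (len 12), cursors c1@4 c2@7 c3@9, authorship ...1..2.3...
After op 3 (insert('w')): buffer="vmfowdwowdowsbc" (len 15), cursors c1@5 c2@9 c3@12, authorship ...11..22.33...

Answer: vmfowdwowdowsbc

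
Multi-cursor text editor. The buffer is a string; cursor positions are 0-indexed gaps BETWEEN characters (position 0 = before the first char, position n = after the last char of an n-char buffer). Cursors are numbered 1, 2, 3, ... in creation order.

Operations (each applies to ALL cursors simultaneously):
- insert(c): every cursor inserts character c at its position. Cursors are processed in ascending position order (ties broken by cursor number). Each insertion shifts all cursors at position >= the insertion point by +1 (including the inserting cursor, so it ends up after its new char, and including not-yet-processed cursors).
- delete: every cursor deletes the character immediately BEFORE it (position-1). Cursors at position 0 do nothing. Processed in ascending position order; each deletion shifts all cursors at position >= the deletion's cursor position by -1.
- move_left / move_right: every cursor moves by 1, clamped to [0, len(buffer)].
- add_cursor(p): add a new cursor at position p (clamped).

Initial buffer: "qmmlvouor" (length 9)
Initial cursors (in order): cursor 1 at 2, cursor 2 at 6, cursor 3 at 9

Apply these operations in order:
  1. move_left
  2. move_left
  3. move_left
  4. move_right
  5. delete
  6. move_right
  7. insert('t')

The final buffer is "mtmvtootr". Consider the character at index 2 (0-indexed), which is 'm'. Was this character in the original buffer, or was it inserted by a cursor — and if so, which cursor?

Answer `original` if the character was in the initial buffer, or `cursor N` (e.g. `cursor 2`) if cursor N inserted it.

After op 1 (move_left): buffer="qmmlvouor" (len 9), cursors c1@1 c2@5 c3@8, authorship .........
After op 2 (move_left): buffer="qmmlvouor" (len 9), cursors c1@0 c2@4 c3@7, authorship .........
After op 3 (move_left): buffer="qmmlvouor" (len 9), cursors c1@0 c2@3 c3@6, authorship .........
After op 4 (move_right): buffer="qmmlvouor" (len 9), cursors c1@1 c2@4 c3@7, authorship .........
After op 5 (delete): buffer="mmvoor" (len 6), cursors c1@0 c2@2 c3@4, authorship ......
After op 6 (move_right): buffer="mmvoor" (len 6), cursors c1@1 c2@3 c3@5, authorship ......
After op 7 (insert('t')): buffer="mtmvtootr" (len 9), cursors c1@2 c2@5 c3@8, authorship .1..2..3.
Authorship (.=original, N=cursor N): . 1 . . 2 . . 3 .
Index 2: author = original

Answer: original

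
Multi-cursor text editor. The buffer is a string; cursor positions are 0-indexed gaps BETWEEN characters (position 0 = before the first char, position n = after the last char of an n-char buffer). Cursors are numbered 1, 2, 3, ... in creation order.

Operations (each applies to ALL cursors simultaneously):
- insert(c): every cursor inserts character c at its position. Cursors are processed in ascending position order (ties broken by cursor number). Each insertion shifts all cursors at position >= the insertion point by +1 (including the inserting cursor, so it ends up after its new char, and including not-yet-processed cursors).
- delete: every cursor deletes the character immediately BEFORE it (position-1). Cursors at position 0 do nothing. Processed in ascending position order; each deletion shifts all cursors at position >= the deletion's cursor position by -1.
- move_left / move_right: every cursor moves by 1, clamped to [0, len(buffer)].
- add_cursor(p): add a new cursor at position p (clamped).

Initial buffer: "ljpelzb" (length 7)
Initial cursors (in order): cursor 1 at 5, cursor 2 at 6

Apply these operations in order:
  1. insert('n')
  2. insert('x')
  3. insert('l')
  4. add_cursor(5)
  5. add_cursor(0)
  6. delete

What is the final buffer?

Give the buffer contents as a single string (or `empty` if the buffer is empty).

Answer: ljpenxznxb

Derivation:
After op 1 (insert('n')): buffer="ljpelnznb" (len 9), cursors c1@6 c2@8, authorship .....1.2.
After op 2 (insert('x')): buffer="ljpelnxznxb" (len 11), cursors c1@7 c2@10, authorship .....11.22.
After op 3 (insert('l')): buffer="ljpelnxlznxlb" (len 13), cursors c1@8 c2@12, authorship .....111.222.
After op 4 (add_cursor(5)): buffer="ljpelnxlznxlb" (len 13), cursors c3@5 c1@8 c2@12, authorship .....111.222.
After op 5 (add_cursor(0)): buffer="ljpelnxlznxlb" (len 13), cursors c4@0 c3@5 c1@8 c2@12, authorship .....111.222.
After op 6 (delete): buffer="ljpenxznxb" (len 10), cursors c4@0 c3@4 c1@6 c2@9, authorship ....11.22.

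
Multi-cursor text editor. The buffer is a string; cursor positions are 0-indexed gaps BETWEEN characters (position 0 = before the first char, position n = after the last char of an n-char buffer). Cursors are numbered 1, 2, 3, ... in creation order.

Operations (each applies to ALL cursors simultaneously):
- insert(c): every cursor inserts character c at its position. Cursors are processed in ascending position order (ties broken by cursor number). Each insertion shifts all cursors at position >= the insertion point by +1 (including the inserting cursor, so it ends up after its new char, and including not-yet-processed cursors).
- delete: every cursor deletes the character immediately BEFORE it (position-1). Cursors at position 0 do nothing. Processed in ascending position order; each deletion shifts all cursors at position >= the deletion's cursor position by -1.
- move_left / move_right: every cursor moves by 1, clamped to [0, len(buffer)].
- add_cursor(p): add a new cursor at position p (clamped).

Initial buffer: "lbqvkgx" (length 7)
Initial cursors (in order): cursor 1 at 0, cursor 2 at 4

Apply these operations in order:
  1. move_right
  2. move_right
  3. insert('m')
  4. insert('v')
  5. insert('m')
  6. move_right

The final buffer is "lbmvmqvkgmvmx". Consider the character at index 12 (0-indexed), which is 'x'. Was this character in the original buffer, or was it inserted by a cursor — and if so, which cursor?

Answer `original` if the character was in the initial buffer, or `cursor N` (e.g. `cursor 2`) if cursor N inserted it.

Answer: original

Derivation:
After op 1 (move_right): buffer="lbqvkgx" (len 7), cursors c1@1 c2@5, authorship .......
After op 2 (move_right): buffer="lbqvkgx" (len 7), cursors c1@2 c2@6, authorship .......
After op 3 (insert('m')): buffer="lbmqvkgmx" (len 9), cursors c1@3 c2@8, authorship ..1....2.
After op 4 (insert('v')): buffer="lbmvqvkgmvx" (len 11), cursors c1@4 c2@10, authorship ..11....22.
After op 5 (insert('m')): buffer="lbmvmqvkgmvmx" (len 13), cursors c1@5 c2@12, authorship ..111....222.
After op 6 (move_right): buffer="lbmvmqvkgmvmx" (len 13), cursors c1@6 c2@13, authorship ..111....222.
Authorship (.=original, N=cursor N): . . 1 1 1 . . . . 2 2 2 .
Index 12: author = original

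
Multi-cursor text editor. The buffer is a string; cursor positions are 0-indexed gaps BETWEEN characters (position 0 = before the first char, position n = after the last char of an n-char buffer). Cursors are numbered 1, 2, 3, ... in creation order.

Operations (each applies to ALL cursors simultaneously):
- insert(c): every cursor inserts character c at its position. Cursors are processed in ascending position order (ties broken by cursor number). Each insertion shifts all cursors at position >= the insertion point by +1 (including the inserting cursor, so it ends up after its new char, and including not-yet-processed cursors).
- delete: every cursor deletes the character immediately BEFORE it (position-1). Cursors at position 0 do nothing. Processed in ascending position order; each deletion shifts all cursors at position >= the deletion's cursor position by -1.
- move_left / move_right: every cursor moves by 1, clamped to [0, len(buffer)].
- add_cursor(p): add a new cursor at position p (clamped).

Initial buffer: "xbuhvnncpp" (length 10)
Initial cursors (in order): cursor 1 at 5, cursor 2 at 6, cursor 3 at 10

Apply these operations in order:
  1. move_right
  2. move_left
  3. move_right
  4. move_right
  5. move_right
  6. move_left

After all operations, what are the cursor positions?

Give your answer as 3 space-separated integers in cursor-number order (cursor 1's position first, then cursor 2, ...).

Answer: 7 8 9

Derivation:
After op 1 (move_right): buffer="xbuhvnncpp" (len 10), cursors c1@6 c2@7 c3@10, authorship ..........
After op 2 (move_left): buffer="xbuhvnncpp" (len 10), cursors c1@5 c2@6 c3@9, authorship ..........
After op 3 (move_right): buffer="xbuhvnncpp" (len 10), cursors c1@6 c2@7 c3@10, authorship ..........
After op 4 (move_right): buffer="xbuhvnncpp" (len 10), cursors c1@7 c2@8 c3@10, authorship ..........
After op 5 (move_right): buffer="xbuhvnncpp" (len 10), cursors c1@8 c2@9 c3@10, authorship ..........
After op 6 (move_left): buffer="xbuhvnncpp" (len 10), cursors c1@7 c2@8 c3@9, authorship ..........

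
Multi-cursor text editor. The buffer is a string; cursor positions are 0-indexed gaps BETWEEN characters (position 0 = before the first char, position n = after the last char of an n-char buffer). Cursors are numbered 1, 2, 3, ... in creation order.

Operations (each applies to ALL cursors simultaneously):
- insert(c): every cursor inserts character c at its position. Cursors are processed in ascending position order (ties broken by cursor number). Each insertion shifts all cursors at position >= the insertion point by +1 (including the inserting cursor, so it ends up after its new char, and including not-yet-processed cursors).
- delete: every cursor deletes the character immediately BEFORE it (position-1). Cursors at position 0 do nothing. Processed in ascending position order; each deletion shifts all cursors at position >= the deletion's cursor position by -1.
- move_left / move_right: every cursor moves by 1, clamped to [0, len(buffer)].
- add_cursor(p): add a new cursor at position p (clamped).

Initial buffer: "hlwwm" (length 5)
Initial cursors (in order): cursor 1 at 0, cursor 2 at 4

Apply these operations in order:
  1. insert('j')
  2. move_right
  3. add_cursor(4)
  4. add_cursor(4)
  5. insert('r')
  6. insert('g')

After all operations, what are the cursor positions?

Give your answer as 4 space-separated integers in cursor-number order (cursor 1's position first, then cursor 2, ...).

Answer: 4 15 10 10

Derivation:
After op 1 (insert('j')): buffer="jhlwwjm" (len 7), cursors c1@1 c2@6, authorship 1....2.
After op 2 (move_right): buffer="jhlwwjm" (len 7), cursors c1@2 c2@7, authorship 1....2.
After op 3 (add_cursor(4)): buffer="jhlwwjm" (len 7), cursors c1@2 c3@4 c2@7, authorship 1....2.
After op 4 (add_cursor(4)): buffer="jhlwwjm" (len 7), cursors c1@2 c3@4 c4@4 c2@7, authorship 1....2.
After op 5 (insert('r')): buffer="jhrlwrrwjmr" (len 11), cursors c1@3 c3@7 c4@7 c2@11, authorship 1.1..34.2.2
After op 6 (insert('g')): buffer="jhrglwrrggwjmrg" (len 15), cursors c1@4 c3@10 c4@10 c2@15, authorship 1.11..3434.2.22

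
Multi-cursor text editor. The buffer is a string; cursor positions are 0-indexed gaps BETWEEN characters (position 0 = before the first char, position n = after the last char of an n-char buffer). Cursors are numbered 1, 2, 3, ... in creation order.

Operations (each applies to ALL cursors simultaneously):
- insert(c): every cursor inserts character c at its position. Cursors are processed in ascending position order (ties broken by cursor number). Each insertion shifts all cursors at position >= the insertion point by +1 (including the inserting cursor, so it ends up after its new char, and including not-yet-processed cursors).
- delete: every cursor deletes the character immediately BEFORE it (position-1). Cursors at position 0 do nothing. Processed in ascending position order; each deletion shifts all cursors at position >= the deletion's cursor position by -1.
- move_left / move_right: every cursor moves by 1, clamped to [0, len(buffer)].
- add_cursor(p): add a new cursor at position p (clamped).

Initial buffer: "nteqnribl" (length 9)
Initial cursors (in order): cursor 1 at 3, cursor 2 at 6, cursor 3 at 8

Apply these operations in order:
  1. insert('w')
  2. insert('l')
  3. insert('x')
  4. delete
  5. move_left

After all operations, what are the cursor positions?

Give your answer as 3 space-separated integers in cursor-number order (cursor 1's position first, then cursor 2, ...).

Answer: 4 9 13

Derivation:
After op 1 (insert('w')): buffer="ntewqnrwibwl" (len 12), cursors c1@4 c2@8 c3@11, authorship ...1...2..3.
After op 2 (insert('l')): buffer="ntewlqnrwlibwll" (len 15), cursors c1@5 c2@10 c3@14, authorship ...11...22..33.
After op 3 (insert('x')): buffer="ntewlxqnrwlxibwlxl" (len 18), cursors c1@6 c2@12 c3@17, authorship ...111...222..333.
After op 4 (delete): buffer="ntewlqnrwlibwll" (len 15), cursors c1@5 c2@10 c3@14, authorship ...11...22..33.
After op 5 (move_left): buffer="ntewlqnrwlibwll" (len 15), cursors c1@4 c2@9 c3@13, authorship ...11...22..33.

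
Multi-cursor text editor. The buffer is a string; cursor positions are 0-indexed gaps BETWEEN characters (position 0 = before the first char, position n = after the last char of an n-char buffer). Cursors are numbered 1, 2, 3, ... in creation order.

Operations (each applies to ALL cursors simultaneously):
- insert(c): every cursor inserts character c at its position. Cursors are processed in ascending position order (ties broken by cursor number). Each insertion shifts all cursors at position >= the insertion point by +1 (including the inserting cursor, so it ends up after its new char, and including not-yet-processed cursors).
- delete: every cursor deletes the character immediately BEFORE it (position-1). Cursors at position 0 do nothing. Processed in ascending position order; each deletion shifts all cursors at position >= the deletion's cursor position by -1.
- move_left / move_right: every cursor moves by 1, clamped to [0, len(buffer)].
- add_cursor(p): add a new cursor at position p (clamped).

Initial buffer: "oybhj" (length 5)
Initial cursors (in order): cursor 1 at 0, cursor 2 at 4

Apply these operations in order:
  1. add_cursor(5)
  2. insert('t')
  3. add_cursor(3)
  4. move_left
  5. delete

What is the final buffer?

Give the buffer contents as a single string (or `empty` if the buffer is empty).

Answer: tybtt

Derivation:
After op 1 (add_cursor(5)): buffer="oybhj" (len 5), cursors c1@0 c2@4 c3@5, authorship .....
After op 2 (insert('t')): buffer="toybhtjt" (len 8), cursors c1@1 c2@6 c3@8, authorship 1....2.3
After op 3 (add_cursor(3)): buffer="toybhtjt" (len 8), cursors c1@1 c4@3 c2@6 c3@8, authorship 1....2.3
After op 4 (move_left): buffer="toybhtjt" (len 8), cursors c1@0 c4@2 c2@5 c3@7, authorship 1....2.3
After op 5 (delete): buffer="tybtt" (len 5), cursors c1@0 c4@1 c2@3 c3@4, authorship 1..23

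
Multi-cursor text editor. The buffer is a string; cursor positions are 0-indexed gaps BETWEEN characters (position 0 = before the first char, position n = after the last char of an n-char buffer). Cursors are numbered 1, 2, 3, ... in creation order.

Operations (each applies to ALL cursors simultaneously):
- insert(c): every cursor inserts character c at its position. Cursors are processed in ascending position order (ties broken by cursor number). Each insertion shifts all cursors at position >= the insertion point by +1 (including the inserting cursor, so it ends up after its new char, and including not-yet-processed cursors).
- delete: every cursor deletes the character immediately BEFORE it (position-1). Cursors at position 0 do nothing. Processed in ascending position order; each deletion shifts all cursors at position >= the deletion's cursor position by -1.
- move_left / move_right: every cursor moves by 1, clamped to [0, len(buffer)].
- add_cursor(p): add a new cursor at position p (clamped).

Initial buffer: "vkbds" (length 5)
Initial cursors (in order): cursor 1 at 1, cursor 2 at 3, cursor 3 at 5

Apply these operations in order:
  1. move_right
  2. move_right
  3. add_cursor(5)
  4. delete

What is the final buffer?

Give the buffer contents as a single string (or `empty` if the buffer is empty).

Answer: v

Derivation:
After op 1 (move_right): buffer="vkbds" (len 5), cursors c1@2 c2@4 c3@5, authorship .....
After op 2 (move_right): buffer="vkbds" (len 5), cursors c1@3 c2@5 c3@5, authorship .....
After op 3 (add_cursor(5)): buffer="vkbds" (len 5), cursors c1@3 c2@5 c3@5 c4@5, authorship .....
After op 4 (delete): buffer="v" (len 1), cursors c1@1 c2@1 c3@1 c4@1, authorship .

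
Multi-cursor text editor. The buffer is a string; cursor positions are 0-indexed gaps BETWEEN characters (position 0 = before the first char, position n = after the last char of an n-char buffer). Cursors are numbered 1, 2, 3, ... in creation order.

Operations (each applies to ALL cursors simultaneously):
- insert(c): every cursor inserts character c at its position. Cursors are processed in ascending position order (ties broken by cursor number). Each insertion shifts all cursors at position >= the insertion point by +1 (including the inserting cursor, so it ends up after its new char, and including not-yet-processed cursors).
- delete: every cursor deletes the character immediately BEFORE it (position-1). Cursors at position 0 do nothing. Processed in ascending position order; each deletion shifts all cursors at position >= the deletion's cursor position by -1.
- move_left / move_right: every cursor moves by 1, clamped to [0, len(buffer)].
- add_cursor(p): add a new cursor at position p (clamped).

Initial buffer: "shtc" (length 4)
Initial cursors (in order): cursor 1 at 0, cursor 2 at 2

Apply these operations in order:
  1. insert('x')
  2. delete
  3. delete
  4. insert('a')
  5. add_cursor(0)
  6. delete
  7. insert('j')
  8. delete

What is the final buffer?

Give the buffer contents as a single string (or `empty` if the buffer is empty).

Answer: stc

Derivation:
After op 1 (insert('x')): buffer="xshxtc" (len 6), cursors c1@1 c2@4, authorship 1..2..
After op 2 (delete): buffer="shtc" (len 4), cursors c1@0 c2@2, authorship ....
After op 3 (delete): buffer="stc" (len 3), cursors c1@0 c2@1, authorship ...
After op 4 (insert('a')): buffer="asatc" (len 5), cursors c1@1 c2@3, authorship 1.2..
After op 5 (add_cursor(0)): buffer="asatc" (len 5), cursors c3@0 c1@1 c2@3, authorship 1.2..
After op 6 (delete): buffer="stc" (len 3), cursors c1@0 c3@0 c2@1, authorship ...
After op 7 (insert('j')): buffer="jjsjtc" (len 6), cursors c1@2 c3@2 c2@4, authorship 13.2..
After op 8 (delete): buffer="stc" (len 3), cursors c1@0 c3@0 c2@1, authorship ...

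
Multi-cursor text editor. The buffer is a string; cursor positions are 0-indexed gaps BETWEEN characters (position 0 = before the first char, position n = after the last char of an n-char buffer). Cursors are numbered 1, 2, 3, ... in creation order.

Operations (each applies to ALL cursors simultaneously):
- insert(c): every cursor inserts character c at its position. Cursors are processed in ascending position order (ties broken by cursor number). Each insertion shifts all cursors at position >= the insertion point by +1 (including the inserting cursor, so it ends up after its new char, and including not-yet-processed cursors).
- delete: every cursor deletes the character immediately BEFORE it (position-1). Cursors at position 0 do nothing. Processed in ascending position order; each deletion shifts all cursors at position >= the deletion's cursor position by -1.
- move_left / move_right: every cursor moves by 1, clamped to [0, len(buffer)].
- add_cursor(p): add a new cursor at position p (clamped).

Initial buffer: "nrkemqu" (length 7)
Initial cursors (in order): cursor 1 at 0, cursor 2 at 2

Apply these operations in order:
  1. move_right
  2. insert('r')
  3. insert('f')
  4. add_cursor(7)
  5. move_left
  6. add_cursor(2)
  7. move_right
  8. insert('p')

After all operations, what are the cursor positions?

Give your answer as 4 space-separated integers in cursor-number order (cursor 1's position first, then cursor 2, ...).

Answer: 5 11 11 5

Derivation:
After op 1 (move_right): buffer="nrkemqu" (len 7), cursors c1@1 c2@3, authorship .......
After op 2 (insert('r')): buffer="nrrkremqu" (len 9), cursors c1@2 c2@5, authorship .1..2....
After op 3 (insert('f')): buffer="nrfrkrfemqu" (len 11), cursors c1@3 c2@7, authorship .11..22....
After op 4 (add_cursor(7)): buffer="nrfrkrfemqu" (len 11), cursors c1@3 c2@7 c3@7, authorship .11..22....
After op 5 (move_left): buffer="nrfrkrfemqu" (len 11), cursors c1@2 c2@6 c3@6, authorship .11..22....
After op 6 (add_cursor(2)): buffer="nrfrkrfemqu" (len 11), cursors c1@2 c4@2 c2@6 c3@6, authorship .11..22....
After op 7 (move_right): buffer="nrfrkrfemqu" (len 11), cursors c1@3 c4@3 c2@7 c3@7, authorship .11..22....
After op 8 (insert('p')): buffer="nrfpprkrfppemqu" (len 15), cursors c1@5 c4@5 c2@11 c3@11, authorship .1114..2223....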